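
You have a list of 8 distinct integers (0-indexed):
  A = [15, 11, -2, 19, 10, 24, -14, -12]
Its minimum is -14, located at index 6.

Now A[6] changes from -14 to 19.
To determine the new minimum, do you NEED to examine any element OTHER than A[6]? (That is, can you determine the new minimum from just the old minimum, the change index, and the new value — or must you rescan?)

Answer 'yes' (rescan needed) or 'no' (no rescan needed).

Old min = -14 at index 6
Change at index 6: -14 -> 19
Index 6 WAS the min and new value 19 > old min -14. Must rescan other elements to find the new min.
Needs rescan: yes

Answer: yes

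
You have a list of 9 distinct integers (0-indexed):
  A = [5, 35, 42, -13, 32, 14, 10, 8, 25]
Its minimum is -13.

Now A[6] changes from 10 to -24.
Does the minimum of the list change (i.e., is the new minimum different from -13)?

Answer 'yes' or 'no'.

Answer: yes

Derivation:
Old min = -13
Change: A[6] 10 -> -24
Changed element was NOT the min; min changes only if -24 < -13.
New min = -24; changed? yes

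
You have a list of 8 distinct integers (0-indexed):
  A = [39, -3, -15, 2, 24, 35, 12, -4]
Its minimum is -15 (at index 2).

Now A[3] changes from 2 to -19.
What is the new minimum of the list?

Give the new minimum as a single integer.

Old min = -15 (at index 2)
Change: A[3] 2 -> -19
Changed element was NOT the old min.
  New min = min(old_min, new_val) = min(-15, -19) = -19

Answer: -19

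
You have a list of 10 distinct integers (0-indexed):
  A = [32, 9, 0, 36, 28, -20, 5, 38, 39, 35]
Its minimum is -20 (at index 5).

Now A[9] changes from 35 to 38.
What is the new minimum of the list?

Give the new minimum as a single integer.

Answer: -20

Derivation:
Old min = -20 (at index 5)
Change: A[9] 35 -> 38
Changed element was NOT the old min.
  New min = min(old_min, new_val) = min(-20, 38) = -20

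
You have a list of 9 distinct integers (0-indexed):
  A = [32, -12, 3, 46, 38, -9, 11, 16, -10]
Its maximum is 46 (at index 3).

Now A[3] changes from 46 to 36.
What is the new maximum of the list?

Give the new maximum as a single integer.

Old max = 46 (at index 3)
Change: A[3] 46 -> 36
Changed element WAS the max -> may need rescan.
  Max of remaining elements: 38
  New max = max(36, 38) = 38

Answer: 38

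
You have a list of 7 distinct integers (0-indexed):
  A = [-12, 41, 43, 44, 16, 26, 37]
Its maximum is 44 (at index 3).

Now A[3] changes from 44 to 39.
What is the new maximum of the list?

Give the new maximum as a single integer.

Old max = 44 (at index 3)
Change: A[3] 44 -> 39
Changed element WAS the max -> may need rescan.
  Max of remaining elements: 43
  New max = max(39, 43) = 43

Answer: 43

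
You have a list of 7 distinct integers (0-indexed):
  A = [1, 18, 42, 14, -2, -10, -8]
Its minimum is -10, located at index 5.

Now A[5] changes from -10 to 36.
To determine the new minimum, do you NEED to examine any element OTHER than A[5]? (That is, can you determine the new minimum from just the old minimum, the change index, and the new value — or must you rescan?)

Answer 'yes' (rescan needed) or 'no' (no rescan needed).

Answer: yes

Derivation:
Old min = -10 at index 5
Change at index 5: -10 -> 36
Index 5 WAS the min and new value 36 > old min -10. Must rescan other elements to find the new min.
Needs rescan: yes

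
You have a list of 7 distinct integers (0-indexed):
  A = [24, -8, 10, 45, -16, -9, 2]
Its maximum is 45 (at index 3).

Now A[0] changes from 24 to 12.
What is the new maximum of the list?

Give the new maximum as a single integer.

Old max = 45 (at index 3)
Change: A[0] 24 -> 12
Changed element was NOT the old max.
  New max = max(old_max, new_val) = max(45, 12) = 45

Answer: 45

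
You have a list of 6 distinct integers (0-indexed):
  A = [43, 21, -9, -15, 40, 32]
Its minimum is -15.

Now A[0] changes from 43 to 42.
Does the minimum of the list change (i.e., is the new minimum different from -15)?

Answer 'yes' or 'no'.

Answer: no

Derivation:
Old min = -15
Change: A[0] 43 -> 42
Changed element was NOT the min; min changes only if 42 < -15.
New min = -15; changed? no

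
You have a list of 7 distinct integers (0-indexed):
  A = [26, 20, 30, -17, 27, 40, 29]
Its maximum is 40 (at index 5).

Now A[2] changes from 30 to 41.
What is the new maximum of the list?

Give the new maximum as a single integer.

Answer: 41

Derivation:
Old max = 40 (at index 5)
Change: A[2] 30 -> 41
Changed element was NOT the old max.
  New max = max(old_max, new_val) = max(40, 41) = 41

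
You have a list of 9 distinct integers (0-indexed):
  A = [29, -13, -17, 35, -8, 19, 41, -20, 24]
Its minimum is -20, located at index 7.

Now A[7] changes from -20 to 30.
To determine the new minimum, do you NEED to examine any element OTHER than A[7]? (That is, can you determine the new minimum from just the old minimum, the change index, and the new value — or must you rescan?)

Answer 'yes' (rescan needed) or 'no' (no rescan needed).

Answer: yes

Derivation:
Old min = -20 at index 7
Change at index 7: -20 -> 30
Index 7 WAS the min and new value 30 > old min -20. Must rescan other elements to find the new min.
Needs rescan: yes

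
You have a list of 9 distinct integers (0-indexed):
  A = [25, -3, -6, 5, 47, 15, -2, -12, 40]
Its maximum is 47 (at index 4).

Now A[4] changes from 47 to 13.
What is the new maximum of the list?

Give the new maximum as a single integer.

Old max = 47 (at index 4)
Change: A[4] 47 -> 13
Changed element WAS the max -> may need rescan.
  Max of remaining elements: 40
  New max = max(13, 40) = 40

Answer: 40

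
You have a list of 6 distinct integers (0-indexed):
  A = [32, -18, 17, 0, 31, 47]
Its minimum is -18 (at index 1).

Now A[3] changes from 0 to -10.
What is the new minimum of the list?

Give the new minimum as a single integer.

Answer: -18

Derivation:
Old min = -18 (at index 1)
Change: A[3] 0 -> -10
Changed element was NOT the old min.
  New min = min(old_min, new_val) = min(-18, -10) = -18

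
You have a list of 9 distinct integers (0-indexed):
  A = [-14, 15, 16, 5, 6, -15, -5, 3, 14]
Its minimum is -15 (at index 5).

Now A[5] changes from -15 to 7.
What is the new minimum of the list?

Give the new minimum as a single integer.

Old min = -15 (at index 5)
Change: A[5] -15 -> 7
Changed element WAS the min. Need to check: is 7 still <= all others?
  Min of remaining elements: -14
  New min = min(7, -14) = -14

Answer: -14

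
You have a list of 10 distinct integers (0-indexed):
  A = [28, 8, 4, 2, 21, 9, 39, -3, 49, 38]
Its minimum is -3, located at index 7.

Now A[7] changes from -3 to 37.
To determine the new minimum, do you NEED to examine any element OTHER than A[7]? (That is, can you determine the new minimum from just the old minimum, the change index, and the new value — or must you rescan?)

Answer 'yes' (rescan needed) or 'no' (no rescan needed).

Old min = -3 at index 7
Change at index 7: -3 -> 37
Index 7 WAS the min and new value 37 > old min -3. Must rescan other elements to find the new min.
Needs rescan: yes

Answer: yes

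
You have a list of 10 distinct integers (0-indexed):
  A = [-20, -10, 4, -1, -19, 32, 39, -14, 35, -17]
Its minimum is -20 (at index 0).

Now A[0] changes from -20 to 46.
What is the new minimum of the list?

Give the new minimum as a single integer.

Answer: -19

Derivation:
Old min = -20 (at index 0)
Change: A[0] -20 -> 46
Changed element WAS the min. Need to check: is 46 still <= all others?
  Min of remaining elements: -19
  New min = min(46, -19) = -19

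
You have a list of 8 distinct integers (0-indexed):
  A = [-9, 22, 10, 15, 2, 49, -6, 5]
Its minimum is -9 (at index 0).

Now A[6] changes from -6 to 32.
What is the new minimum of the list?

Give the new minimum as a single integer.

Old min = -9 (at index 0)
Change: A[6] -6 -> 32
Changed element was NOT the old min.
  New min = min(old_min, new_val) = min(-9, 32) = -9

Answer: -9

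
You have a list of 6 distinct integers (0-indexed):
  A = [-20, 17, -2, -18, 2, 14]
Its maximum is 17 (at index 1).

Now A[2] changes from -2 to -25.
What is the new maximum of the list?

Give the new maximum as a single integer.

Old max = 17 (at index 1)
Change: A[2] -2 -> -25
Changed element was NOT the old max.
  New max = max(old_max, new_val) = max(17, -25) = 17

Answer: 17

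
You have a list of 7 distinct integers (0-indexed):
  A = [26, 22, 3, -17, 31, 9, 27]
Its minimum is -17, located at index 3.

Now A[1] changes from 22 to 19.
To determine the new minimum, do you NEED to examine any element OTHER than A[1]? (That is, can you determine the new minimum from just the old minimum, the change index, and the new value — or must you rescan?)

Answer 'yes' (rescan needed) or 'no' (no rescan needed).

Answer: no

Derivation:
Old min = -17 at index 3
Change at index 1: 22 -> 19
Index 1 was NOT the min. New min = min(-17, 19). No rescan of other elements needed.
Needs rescan: no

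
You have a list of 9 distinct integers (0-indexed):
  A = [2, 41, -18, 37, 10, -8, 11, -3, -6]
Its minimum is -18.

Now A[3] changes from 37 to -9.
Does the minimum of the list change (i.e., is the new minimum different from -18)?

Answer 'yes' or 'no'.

Answer: no

Derivation:
Old min = -18
Change: A[3] 37 -> -9
Changed element was NOT the min; min changes only if -9 < -18.
New min = -18; changed? no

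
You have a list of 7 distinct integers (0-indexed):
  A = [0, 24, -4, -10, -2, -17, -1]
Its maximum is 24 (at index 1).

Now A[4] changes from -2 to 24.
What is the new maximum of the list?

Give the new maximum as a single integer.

Old max = 24 (at index 1)
Change: A[4] -2 -> 24
Changed element was NOT the old max.
  New max = max(old_max, new_val) = max(24, 24) = 24

Answer: 24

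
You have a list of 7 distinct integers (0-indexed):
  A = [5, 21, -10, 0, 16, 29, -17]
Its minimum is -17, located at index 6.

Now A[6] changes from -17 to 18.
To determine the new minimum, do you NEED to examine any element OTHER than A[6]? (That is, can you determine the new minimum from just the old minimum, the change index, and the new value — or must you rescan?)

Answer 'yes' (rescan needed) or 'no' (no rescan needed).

Answer: yes

Derivation:
Old min = -17 at index 6
Change at index 6: -17 -> 18
Index 6 WAS the min and new value 18 > old min -17. Must rescan other elements to find the new min.
Needs rescan: yes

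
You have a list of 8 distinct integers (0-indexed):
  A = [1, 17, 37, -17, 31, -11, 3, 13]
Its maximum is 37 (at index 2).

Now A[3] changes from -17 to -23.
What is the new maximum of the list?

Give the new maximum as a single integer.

Answer: 37

Derivation:
Old max = 37 (at index 2)
Change: A[3] -17 -> -23
Changed element was NOT the old max.
  New max = max(old_max, new_val) = max(37, -23) = 37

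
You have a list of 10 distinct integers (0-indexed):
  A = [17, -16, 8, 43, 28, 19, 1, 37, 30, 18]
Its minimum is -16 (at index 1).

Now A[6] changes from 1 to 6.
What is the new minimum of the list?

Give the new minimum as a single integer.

Old min = -16 (at index 1)
Change: A[6] 1 -> 6
Changed element was NOT the old min.
  New min = min(old_min, new_val) = min(-16, 6) = -16

Answer: -16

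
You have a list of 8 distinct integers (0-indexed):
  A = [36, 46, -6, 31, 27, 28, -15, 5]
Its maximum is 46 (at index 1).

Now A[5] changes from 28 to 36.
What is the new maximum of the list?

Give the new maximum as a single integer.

Old max = 46 (at index 1)
Change: A[5] 28 -> 36
Changed element was NOT the old max.
  New max = max(old_max, new_val) = max(46, 36) = 46

Answer: 46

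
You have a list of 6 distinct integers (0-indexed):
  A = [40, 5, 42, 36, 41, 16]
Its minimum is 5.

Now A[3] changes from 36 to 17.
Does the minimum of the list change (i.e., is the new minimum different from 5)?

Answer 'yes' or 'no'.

Answer: no

Derivation:
Old min = 5
Change: A[3] 36 -> 17
Changed element was NOT the min; min changes only if 17 < 5.
New min = 5; changed? no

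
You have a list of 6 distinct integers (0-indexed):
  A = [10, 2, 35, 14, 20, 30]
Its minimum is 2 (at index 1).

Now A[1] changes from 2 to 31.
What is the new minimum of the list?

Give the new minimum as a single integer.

Old min = 2 (at index 1)
Change: A[1] 2 -> 31
Changed element WAS the min. Need to check: is 31 still <= all others?
  Min of remaining elements: 10
  New min = min(31, 10) = 10

Answer: 10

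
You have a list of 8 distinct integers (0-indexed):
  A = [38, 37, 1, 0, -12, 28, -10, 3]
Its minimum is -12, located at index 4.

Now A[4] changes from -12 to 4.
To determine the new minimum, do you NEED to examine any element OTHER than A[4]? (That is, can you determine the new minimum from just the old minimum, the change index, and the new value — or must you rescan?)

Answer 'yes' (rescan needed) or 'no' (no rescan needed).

Old min = -12 at index 4
Change at index 4: -12 -> 4
Index 4 WAS the min and new value 4 > old min -12. Must rescan other elements to find the new min.
Needs rescan: yes

Answer: yes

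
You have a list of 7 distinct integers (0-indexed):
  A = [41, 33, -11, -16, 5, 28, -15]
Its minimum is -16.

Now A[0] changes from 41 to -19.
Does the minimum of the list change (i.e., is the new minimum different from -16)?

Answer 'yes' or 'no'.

Old min = -16
Change: A[0] 41 -> -19
Changed element was NOT the min; min changes only if -19 < -16.
New min = -19; changed? yes

Answer: yes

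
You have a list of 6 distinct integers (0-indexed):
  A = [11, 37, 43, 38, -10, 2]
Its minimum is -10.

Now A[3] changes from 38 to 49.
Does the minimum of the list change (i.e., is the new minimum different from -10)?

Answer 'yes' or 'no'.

Old min = -10
Change: A[3] 38 -> 49
Changed element was NOT the min; min changes only if 49 < -10.
New min = -10; changed? no

Answer: no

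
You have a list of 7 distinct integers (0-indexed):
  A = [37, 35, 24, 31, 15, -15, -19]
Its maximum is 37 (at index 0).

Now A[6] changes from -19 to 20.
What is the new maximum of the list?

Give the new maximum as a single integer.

Old max = 37 (at index 0)
Change: A[6] -19 -> 20
Changed element was NOT the old max.
  New max = max(old_max, new_val) = max(37, 20) = 37

Answer: 37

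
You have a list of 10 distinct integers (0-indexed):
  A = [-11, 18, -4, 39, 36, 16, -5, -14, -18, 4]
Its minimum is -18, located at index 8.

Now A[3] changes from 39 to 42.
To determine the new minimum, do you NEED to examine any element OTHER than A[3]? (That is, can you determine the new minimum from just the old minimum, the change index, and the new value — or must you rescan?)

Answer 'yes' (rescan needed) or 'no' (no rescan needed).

Old min = -18 at index 8
Change at index 3: 39 -> 42
Index 3 was NOT the min. New min = min(-18, 42). No rescan of other elements needed.
Needs rescan: no

Answer: no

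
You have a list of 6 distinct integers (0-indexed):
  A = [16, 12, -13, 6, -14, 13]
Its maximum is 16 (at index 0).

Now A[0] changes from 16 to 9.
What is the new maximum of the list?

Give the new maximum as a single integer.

Answer: 13

Derivation:
Old max = 16 (at index 0)
Change: A[0] 16 -> 9
Changed element WAS the max -> may need rescan.
  Max of remaining elements: 13
  New max = max(9, 13) = 13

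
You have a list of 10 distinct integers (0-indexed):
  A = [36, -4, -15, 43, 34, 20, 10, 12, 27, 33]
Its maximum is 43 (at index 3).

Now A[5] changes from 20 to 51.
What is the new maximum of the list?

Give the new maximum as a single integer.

Answer: 51

Derivation:
Old max = 43 (at index 3)
Change: A[5] 20 -> 51
Changed element was NOT the old max.
  New max = max(old_max, new_val) = max(43, 51) = 51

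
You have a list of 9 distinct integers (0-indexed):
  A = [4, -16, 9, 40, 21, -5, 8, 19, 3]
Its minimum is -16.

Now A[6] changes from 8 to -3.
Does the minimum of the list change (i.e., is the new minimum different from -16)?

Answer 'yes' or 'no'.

Answer: no

Derivation:
Old min = -16
Change: A[6] 8 -> -3
Changed element was NOT the min; min changes only if -3 < -16.
New min = -16; changed? no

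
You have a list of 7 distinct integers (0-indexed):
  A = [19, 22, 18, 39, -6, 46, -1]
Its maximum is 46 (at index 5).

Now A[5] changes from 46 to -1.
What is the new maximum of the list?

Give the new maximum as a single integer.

Answer: 39

Derivation:
Old max = 46 (at index 5)
Change: A[5] 46 -> -1
Changed element WAS the max -> may need rescan.
  Max of remaining elements: 39
  New max = max(-1, 39) = 39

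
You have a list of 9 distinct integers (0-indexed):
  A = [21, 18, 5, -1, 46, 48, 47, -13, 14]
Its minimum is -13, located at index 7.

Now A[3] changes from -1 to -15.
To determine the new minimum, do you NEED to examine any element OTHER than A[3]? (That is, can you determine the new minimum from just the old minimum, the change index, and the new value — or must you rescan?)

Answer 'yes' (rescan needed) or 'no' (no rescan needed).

Answer: no

Derivation:
Old min = -13 at index 7
Change at index 3: -1 -> -15
Index 3 was NOT the min. New min = min(-13, -15). No rescan of other elements needed.
Needs rescan: no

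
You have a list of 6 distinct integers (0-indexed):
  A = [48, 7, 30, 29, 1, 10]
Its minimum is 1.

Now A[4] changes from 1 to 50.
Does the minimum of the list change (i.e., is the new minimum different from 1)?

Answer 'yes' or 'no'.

Answer: yes

Derivation:
Old min = 1
Change: A[4] 1 -> 50
Changed element was the min; new min must be rechecked.
New min = 7; changed? yes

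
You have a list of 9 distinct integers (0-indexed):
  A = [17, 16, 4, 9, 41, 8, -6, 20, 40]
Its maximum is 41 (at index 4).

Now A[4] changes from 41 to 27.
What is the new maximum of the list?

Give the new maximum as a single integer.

Old max = 41 (at index 4)
Change: A[4] 41 -> 27
Changed element WAS the max -> may need rescan.
  Max of remaining elements: 40
  New max = max(27, 40) = 40

Answer: 40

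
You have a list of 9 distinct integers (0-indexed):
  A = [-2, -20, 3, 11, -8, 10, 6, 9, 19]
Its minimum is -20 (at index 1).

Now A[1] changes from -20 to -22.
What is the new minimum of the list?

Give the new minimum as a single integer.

Old min = -20 (at index 1)
Change: A[1] -20 -> -22
Changed element WAS the min. Need to check: is -22 still <= all others?
  Min of remaining elements: -8
  New min = min(-22, -8) = -22

Answer: -22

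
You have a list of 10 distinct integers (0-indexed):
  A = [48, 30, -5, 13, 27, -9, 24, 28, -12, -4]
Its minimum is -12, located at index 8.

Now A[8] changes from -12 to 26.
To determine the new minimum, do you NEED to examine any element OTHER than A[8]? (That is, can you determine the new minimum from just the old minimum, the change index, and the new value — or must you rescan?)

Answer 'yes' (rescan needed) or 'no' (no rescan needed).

Old min = -12 at index 8
Change at index 8: -12 -> 26
Index 8 WAS the min and new value 26 > old min -12. Must rescan other elements to find the new min.
Needs rescan: yes

Answer: yes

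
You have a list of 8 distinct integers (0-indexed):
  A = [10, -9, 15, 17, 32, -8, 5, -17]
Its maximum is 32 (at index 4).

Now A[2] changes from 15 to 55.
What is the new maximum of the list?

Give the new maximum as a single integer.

Answer: 55

Derivation:
Old max = 32 (at index 4)
Change: A[2] 15 -> 55
Changed element was NOT the old max.
  New max = max(old_max, new_val) = max(32, 55) = 55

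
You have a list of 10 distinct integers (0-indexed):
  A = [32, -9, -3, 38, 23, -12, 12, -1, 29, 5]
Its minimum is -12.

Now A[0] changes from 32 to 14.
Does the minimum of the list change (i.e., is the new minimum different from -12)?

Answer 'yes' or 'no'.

Old min = -12
Change: A[0] 32 -> 14
Changed element was NOT the min; min changes only if 14 < -12.
New min = -12; changed? no

Answer: no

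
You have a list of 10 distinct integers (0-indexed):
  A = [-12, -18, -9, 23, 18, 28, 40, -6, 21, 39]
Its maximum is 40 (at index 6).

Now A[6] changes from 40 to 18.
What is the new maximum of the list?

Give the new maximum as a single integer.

Old max = 40 (at index 6)
Change: A[6] 40 -> 18
Changed element WAS the max -> may need rescan.
  Max of remaining elements: 39
  New max = max(18, 39) = 39

Answer: 39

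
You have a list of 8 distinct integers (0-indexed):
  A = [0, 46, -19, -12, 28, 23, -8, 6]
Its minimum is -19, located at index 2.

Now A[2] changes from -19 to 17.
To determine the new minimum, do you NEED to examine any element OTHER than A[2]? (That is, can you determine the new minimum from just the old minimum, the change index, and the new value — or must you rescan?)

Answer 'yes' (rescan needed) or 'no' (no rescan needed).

Answer: yes

Derivation:
Old min = -19 at index 2
Change at index 2: -19 -> 17
Index 2 WAS the min and new value 17 > old min -19. Must rescan other elements to find the new min.
Needs rescan: yes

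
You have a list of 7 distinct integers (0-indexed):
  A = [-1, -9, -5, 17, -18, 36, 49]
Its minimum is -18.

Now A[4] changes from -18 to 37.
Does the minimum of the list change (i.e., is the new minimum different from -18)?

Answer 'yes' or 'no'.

Answer: yes

Derivation:
Old min = -18
Change: A[4] -18 -> 37
Changed element was the min; new min must be rechecked.
New min = -9; changed? yes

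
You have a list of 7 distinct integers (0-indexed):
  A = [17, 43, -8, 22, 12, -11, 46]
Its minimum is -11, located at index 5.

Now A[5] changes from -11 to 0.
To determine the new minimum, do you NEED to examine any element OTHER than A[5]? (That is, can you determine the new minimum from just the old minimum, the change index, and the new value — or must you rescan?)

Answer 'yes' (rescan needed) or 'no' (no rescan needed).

Answer: yes

Derivation:
Old min = -11 at index 5
Change at index 5: -11 -> 0
Index 5 WAS the min and new value 0 > old min -11. Must rescan other elements to find the new min.
Needs rescan: yes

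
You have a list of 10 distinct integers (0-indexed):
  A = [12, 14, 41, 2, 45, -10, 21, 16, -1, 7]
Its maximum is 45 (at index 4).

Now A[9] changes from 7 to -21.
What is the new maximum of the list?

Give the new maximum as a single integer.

Answer: 45

Derivation:
Old max = 45 (at index 4)
Change: A[9] 7 -> -21
Changed element was NOT the old max.
  New max = max(old_max, new_val) = max(45, -21) = 45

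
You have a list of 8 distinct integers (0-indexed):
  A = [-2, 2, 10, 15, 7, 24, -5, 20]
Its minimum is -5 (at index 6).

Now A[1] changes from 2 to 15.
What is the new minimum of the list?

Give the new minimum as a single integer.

Old min = -5 (at index 6)
Change: A[1] 2 -> 15
Changed element was NOT the old min.
  New min = min(old_min, new_val) = min(-5, 15) = -5

Answer: -5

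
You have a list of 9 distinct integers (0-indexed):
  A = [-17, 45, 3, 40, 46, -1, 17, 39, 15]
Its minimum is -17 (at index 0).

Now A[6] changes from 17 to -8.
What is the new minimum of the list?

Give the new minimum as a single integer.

Old min = -17 (at index 0)
Change: A[6] 17 -> -8
Changed element was NOT the old min.
  New min = min(old_min, new_val) = min(-17, -8) = -17

Answer: -17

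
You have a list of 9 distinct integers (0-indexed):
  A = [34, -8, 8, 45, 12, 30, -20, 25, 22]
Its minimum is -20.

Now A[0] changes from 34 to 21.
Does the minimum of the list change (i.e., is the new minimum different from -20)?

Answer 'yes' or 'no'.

Answer: no

Derivation:
Old min = -20
Change: A[0] 34 -> 21
Changed element was NOT the min; min changes only if 21 < -20.
New min = -20; changed? no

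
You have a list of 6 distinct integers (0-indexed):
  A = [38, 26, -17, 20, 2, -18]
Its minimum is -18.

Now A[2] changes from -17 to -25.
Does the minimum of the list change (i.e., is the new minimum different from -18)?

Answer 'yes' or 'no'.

Old min = -18
Change: A[2] -17 -> -25
Changed element was NOT the min; min changes only if -25 < -18.
New min = -25; changed? yes

Answer: yes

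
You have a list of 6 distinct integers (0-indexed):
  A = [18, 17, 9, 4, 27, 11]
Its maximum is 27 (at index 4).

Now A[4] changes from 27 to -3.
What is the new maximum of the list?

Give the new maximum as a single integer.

Answer: 18

Derivation:
Old max = 27 (at index 4)
Change: A[4] 27 -> -3
Changed element WAS the max -> may need rescan.
  Max of remaining elements: 18
  New max = max(-3, 18) = 18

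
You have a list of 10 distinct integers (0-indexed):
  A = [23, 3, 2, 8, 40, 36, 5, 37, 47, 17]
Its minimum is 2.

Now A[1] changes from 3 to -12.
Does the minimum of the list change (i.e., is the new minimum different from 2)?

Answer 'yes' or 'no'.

Answer: yes

Derivation:
Old min = 2
Change: A[1] 3 -> -12
Changed element was NOT the min; min changes only if -12 < 2.
New min = -12; changed? yes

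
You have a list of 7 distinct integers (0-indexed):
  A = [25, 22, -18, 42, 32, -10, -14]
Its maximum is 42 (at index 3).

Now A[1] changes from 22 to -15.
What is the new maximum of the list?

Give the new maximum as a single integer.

Answer: 42

Derivation:
Old max = 42 (at index 3)
Change: A[1] 22 -> -15
Changed element was NOT the old max.
  New max = max(old_max, new_val) = max(42, -15) = 42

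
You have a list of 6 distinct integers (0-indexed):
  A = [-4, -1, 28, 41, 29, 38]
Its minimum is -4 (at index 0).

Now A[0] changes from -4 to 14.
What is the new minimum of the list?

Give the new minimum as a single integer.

Answer: -1

Derivation:
Old min = -4 (at index 0)
Change: A[0] -4 -> 14
Changed element WAS the min. Need to check: is 14 still <= all others?
  Min of remaining elements: -1
  New min = min(14, -1) = -1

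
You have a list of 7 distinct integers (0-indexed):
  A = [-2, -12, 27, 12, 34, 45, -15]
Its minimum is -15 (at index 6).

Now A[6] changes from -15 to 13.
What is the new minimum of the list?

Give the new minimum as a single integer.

Old min = -15 (at index 6)
Change: A[6] -15 -> 13
Changed element WAS the min. Need to check: is 13 still <= all others?
  Min of remaining elements: -12
  New min = min(13, -12) = -12

Answer: -12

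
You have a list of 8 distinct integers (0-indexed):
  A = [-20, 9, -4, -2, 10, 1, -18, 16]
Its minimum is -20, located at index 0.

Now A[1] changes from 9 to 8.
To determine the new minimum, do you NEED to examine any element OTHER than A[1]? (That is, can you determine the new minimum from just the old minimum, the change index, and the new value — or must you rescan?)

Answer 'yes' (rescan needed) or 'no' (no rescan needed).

Old min = -20 at index 0
Change at index 1: 9 -> 8
Index 1 was NOT the min. New min = min(-20, 8). No rescan of other elements needed.
Needs rescan: no

Answer: no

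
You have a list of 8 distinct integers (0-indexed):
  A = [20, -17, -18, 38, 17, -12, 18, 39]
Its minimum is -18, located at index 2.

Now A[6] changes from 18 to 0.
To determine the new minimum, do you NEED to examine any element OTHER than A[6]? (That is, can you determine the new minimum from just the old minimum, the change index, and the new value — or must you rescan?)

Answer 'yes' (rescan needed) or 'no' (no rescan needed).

Answer: no

Derivation:
Old min = -18 at index 2
Change at index 6: 18 -> 0
Index 6 was NOT the min. New min = min(-18, 0). No rescan of other elements needed.
Needs rescan: no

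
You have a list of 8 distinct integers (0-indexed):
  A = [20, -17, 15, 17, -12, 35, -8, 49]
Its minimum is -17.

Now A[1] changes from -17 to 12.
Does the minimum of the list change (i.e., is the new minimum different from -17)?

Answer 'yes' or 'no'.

Answer: yes

Derivation:
Old min = -17
Change: A[1] -17 -> 12
Changed element was the min; new min must be rechecked.
New min = -12; changed? yes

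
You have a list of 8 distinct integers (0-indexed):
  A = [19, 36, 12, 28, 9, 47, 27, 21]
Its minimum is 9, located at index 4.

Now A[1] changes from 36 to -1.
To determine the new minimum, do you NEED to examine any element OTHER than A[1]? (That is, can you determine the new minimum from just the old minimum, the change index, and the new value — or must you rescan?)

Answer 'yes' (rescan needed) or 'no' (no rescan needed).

Answer: no

Derivation:
Old min = 9 at index 4
Change at index 1: 36 -> -1
Index 1 was NOT the min. New min = min(9, -1). No rescan of other elements needed.
Needs rescan: no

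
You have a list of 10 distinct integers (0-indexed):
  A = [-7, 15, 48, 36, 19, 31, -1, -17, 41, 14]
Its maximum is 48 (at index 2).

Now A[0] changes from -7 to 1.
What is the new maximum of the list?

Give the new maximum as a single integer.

Answer: 48

Derivation:
Old max = 48 (at index 2)
Change: A[0] -7 -> 1
Changed element was NOT the old max.
  New max = max(old_max, new_val) = max(48, 1) = 48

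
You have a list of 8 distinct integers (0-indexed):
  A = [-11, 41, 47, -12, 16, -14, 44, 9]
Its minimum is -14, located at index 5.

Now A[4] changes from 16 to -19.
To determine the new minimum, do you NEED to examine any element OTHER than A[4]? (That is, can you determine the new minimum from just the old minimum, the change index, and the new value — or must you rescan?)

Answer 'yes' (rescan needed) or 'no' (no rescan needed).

Old min = -14 at index 5
Change at index 4: 16 -> -19
Index 4 was NOT the min. New min = min(-14, -19). No rescan of other elements needed.
Needs rescan: no

Answer: no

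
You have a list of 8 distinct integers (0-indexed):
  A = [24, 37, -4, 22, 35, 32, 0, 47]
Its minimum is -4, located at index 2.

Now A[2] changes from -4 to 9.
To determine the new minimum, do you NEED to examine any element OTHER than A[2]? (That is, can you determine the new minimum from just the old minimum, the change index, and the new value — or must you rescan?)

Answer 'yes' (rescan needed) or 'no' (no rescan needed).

Old min = -4 at index 2
Change at index 2: -4 -> 9
Index 2 WAS the min and new value 9 > old min -4. Must rescan other elements to find the new min.
Needs rescan: yes

Answer: yes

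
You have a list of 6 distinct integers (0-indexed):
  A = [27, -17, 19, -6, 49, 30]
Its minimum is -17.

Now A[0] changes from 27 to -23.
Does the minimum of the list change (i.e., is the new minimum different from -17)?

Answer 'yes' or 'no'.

Answer: yes

Derivation:
Old min = -17
Change: A[0] 27 -> -23
Changed element was NOT the min; min changes only if -23 < -17.
New min = -23; changed? yes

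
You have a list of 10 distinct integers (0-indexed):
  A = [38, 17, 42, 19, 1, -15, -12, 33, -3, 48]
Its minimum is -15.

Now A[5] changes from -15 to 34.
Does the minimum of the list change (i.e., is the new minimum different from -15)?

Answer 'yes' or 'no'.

Old min = -15
Change: A[5] -15 -> 34
Changed element was the min; new min must be rechecked.
New min = -12; changed? yes

Answer: yes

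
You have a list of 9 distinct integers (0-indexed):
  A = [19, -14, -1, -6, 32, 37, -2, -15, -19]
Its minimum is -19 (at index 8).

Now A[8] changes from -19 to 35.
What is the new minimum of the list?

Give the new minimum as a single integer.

Old min = -19 (at index 8)
Change: A[8] -19 -> 35
Changed element WAS the min. Need to check: is 35 still <= all others?
  Min of remaining elements: -15
  New min = min(35, -15) = -15

Answer: -15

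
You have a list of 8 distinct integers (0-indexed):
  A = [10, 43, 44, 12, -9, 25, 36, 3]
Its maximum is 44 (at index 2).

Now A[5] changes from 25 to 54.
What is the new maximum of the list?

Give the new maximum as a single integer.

Old max = 44 (at index 2)
Change: A[5] 25 -> 54
Changed element was NOT the old max.
  New max = max(old_max, new_val) = max(44, 54) = 54

Answer: 54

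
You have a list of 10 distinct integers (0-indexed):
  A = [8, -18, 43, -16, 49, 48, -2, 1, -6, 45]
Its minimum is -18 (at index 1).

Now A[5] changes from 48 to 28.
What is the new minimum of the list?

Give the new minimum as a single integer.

Answer: -18

Derivation:
Old min = -18 (at index 1)
Change: A[5] 48 -> 28
Changed element was NOT the old min.
  New min = min(old_min, new_val) = min(-18, 28) = -18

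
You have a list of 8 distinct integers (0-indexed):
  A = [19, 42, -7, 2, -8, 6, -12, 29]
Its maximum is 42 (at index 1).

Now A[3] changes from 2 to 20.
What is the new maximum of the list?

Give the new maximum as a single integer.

Answer: 42

Derivation:
Old max = 42 (at index 1)
Change: A[3] 2 -> 20
Changed element was NOT the old max.
  New max = max(old_max, new_val) = max(42, 20) = 42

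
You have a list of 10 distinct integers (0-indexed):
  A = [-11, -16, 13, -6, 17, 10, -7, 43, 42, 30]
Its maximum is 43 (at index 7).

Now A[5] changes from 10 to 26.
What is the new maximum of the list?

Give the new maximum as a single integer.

Answer: 43

Derivation:
Old max = 43 (at index 7)
Change: A[5] 10 -> 26
Changed element was NOT the old max.
  New max = max(old_max, new_val) = max(43, 26) = 43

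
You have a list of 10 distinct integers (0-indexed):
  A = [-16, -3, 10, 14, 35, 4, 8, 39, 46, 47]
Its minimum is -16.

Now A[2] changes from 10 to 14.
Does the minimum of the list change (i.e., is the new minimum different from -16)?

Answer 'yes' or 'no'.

Old min = -16
Change: A[2] 10 -> 14
Changed element was NOT the min; min changes only if 14 < -16.
New min = -16; changed? no

Answer: no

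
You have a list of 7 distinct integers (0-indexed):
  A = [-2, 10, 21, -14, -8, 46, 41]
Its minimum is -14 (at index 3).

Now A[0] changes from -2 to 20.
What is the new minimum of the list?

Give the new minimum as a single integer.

Old min = -14 (at index 3)
Change: A[0] -2 -> 20
Changed element was NOT the old min.
  New min = min(old_min, new_val) = min(-14, 20) = -14

Answer: -14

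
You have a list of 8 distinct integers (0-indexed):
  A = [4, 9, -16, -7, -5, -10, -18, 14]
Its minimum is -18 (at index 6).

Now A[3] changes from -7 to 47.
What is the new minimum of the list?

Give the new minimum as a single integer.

Old min = -18 (at index 6)
Change: A[3] -7 -> 47
Changed element was NOT the old min.
  New min = min(old_min, new_val) = min(-18, 47) = -18

Answer: -18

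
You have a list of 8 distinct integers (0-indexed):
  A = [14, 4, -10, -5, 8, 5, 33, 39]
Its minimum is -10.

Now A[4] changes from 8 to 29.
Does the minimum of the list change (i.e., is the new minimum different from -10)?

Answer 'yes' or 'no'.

Old min = -10
Change: A[4] 8 -> 29
Changed element was NOT the min; min changes only if 29 < -10.
New min = -10; changed? no

Answer: no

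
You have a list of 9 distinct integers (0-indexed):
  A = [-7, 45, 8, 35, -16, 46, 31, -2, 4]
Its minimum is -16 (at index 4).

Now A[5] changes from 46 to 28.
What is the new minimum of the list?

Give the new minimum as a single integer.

Answer: -16

Derivation:
Old min = -16 (at index 4)
Change: A[5] 46 -> 28
Changed element was NOT the old min.
  New min = min(old_min, new_val) = min(-16, 28) = -16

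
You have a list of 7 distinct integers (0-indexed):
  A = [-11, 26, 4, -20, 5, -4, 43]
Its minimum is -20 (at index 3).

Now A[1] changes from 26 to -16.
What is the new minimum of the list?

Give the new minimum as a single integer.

Old min = -20 (at index 3)
Change: A[1] 26 -> -16
Changed element was NOT the old min.
  New min = min(old_min, new_val) = min(-20, -16) = -20

Answer: -20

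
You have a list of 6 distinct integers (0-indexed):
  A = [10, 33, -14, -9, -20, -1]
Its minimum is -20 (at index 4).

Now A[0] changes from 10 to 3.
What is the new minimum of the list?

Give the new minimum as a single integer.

Answer: -20

Derivation:
Old min = -20 (at index 4)
Change: A[0] 10 -> 3
Changed element was NOT the old min.
  New min = min(old_min, new_val) = min(-20, 3) = -20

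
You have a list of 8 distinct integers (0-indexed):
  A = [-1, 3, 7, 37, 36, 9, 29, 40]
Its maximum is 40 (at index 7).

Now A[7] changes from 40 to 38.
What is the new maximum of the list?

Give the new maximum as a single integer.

Old max = 40 (at index 7)
Change: A[7] 40 -> 38
Changed element WAS the max -> may need rescan.
  Max of remaining elements: 37
  New max = max(38, 37) = 38

Answer: 38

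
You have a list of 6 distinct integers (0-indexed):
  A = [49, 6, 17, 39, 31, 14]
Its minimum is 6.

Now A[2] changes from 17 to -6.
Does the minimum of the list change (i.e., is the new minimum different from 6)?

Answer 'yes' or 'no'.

Answer: yes

Derivation:
Old min = 6
Change: A[2] 17 -> -6
Changed element was NOT the min; min changes only if -6 < 6.
New min = -6; changed? yes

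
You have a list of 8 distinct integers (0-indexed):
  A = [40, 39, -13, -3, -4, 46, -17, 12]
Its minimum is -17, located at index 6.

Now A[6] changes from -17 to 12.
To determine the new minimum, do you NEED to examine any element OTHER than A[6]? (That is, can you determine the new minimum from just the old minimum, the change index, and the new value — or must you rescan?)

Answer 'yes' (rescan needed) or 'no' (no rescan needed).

Old min = -17 at index 6
Change at index 6: -17 -> 12
Index 6 WAS the min and new value 12 > old min -17. Must rescan other elements to find the new min.
Needs rescan: yes

Answer: yes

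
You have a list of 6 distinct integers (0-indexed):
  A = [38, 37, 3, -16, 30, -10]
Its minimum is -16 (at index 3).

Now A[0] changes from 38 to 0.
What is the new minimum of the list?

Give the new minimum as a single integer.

Old min = -16 (at index 3)
Change: A[0] 38 -> 0
Changed element was NOT the old min.
  New min = min(old_min, new_val) = min(-16, 0) = -16

Answer: -16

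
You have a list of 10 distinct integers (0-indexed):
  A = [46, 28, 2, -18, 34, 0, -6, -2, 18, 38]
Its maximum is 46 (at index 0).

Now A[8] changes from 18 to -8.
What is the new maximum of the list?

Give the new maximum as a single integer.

Answer: 46

Derivation:
Old max = 46 (at index 0)
Change: A[8] 18 -> -8
Changed element was NOT the old max.
  New max = max(old_max, new_val) = max(46, -8) = 46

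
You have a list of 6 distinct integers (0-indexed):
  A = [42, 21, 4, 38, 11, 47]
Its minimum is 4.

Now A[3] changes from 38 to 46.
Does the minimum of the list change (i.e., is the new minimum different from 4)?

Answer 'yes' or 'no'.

Answer: no

Derivation:
Old min = 4
Change: A[3] 38 -> 46
Changed element was NOT the min; min changes only if 46 < 4.
New min = 4; changed? no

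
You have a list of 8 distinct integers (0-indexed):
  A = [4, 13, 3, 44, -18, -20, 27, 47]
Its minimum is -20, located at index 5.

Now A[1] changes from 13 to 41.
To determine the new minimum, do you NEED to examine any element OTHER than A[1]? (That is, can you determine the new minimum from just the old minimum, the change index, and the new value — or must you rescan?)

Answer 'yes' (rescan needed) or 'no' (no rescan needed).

Answer: no

Derivation:
Old min = -20 at index 5
Change at index 1: 13 -> 41
Index 1 was NOT the min. New min = min(-20, 41). No rescan of other elements needed.
Needs rescan: no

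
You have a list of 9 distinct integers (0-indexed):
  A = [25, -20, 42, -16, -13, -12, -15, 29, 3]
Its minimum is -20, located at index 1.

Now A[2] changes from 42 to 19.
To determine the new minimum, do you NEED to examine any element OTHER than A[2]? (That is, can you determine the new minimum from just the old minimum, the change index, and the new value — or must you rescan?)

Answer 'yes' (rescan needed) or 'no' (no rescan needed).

Old min = -20 at index 1
Change at index 2: 42 -> 19
Index 2 was NOT the min. New min = min(-20, 19). No rescan of other elements needed.
Needs rescan: no

Answer: no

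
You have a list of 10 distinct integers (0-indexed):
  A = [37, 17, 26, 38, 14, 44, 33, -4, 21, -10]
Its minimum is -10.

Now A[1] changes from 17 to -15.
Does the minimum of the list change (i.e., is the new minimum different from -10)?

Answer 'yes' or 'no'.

Old min = -10
Change: A[1] 17 -> -15
Changed element was NOT the min; min changes only if -15 < -10.
New min = -15; changed? yes

Answer: yes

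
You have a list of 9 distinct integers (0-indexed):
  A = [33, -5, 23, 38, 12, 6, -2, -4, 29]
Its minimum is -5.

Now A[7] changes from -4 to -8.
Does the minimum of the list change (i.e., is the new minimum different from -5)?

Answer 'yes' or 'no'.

Answer: yes

Derivation:
Old min = -5
Change: A[7] -4 -> -8
Changed element was NOT the min; min changes only if -8 < -5.
New min = -8; changed? yes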